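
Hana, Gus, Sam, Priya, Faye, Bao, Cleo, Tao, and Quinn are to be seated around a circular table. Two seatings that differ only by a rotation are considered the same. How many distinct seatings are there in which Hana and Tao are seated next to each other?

10080

Glue Hana and Tao into a block (2 internal orders). Seating 8 units around a circle gives (7)! arrangements.
So 2 × (7)! = 2 × 5040 = 10080.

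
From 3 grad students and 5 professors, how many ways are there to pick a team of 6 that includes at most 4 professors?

25

Split by how many professors are chosen (0 through 4).
Sum: C(5,0)·C(3,6) + C(5,1)·C(3,5) + C(5,2)·C(3,4) + C(5,3)·C(3,3) + C(5,4)·C(3,2) = 0 + 0 + 0 + 10 + 15 = 25.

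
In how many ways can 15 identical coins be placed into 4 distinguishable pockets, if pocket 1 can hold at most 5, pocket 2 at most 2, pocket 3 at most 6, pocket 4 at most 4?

10

By stars and bars, unrestricted non-negative solutions to x_1+…+x_4 = 15 number C(15+3,3) = 816.
Subtract solutions that violate a single cap (substitute x_i' = x_i − (cap_i+1)): x_1 ≥ 6 gives C(12,3) = 220; x_2 ≥ 3 gives C(15,3) = 455; x_3 ≥ 7 gives C(11,3) = 165; x_4 ≥ 5 gives C(13,3) = 286. Together 1126.
Add back pairs where two caps are both exceeded: 84 + 10 + 35 + 56 + 120 + 20 = 325.
Subtract triples: 0 + 4 + 0 + 1 = 5.
By inclusion–exclusion the count is 816 − 1126 + 325 − 5 = 10.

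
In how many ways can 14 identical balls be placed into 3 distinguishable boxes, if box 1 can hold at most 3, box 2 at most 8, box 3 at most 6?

10

Without the upper bounds there are C(16,2) = 120 ways to split 14 among 3 boxes.
Subtract solutions that violate a single cap (substitute x_i' = x_i − (cap_i+1)): x_1 ≥ 4 gives C(12,2) = 66; x_2 ≥ 9 gives C(7,2) = 21; x_3 ≥ 7 gives C(9,2) = 36. Together 123.
Add back pairs where two caps are both exceeded: 3 + 10 + 0 = 13.
By inclusion–exclusion the count is 120 − 123 + 13 = 10.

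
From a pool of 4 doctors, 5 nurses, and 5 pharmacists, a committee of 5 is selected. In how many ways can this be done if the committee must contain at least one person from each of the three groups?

With no constraint there are C(14,5) = 2002 possible selections.
Subtract selections that omit an entire group: no doctors → C(10,5) = 252; no nurses → C(9,5) = 126; no pharmacists → C(9,5) = 126.
Add back selections omitting two groups (i.e. drawn from a single group): C(4,5) + C(5,5) + C(5,5) = 2.
By inclusion–exclusion: 2002 − 504 + 2 = 1500.

1500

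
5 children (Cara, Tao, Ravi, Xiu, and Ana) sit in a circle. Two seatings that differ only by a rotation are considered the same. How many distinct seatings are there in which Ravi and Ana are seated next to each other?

Treat {Ravi, Ana} as one unit (2 internal orders) and seat the resulting 4 units around the table: (3)! circular arrangements.
So 2 × (3)! = 2 × 6 = 12.

12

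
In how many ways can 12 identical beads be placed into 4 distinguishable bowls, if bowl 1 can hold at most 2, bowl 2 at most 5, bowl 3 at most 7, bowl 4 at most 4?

59

Without the upper bounds there are C(15,3) = 455 ways to split 12 among 4 bowls.
Subtract solutions that violate a single cap (substitute x_i' = x_i − (cap_i+1)): x_1 ≥ 3 gives C(12,3) = 220; x_2 ≥ 6 gives C(9,3) = 84; x_3 ≥ 8 gives C(7,3) = 35; x_4 ≥ 5 gives C(10,3) = 120. Together 459.
Add back pairs where two caps are both exceeded: 20 + 4 + 35 + 0 + 4 + 0 = 63.
By inclusion–exclusion the count is 455 − 459 + 63 = 59.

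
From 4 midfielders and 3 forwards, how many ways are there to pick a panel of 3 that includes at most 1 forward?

22

Split by how many forwards are chosen (0 through 1).
Sum: C(3,0)·C(4,3) + C(3,1)·C(4,2) = 4 + 18 = 22.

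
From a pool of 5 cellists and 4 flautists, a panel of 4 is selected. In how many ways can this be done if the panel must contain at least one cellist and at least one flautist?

With no constraint there are C(9,4) = 126 possible selections.
Selections missing a whole group: no cellists → C(4,4) = 1; no flautists → C(5,4) = 5.
Both groups omitted at once is impossible, so 126 − 6 = 120.

120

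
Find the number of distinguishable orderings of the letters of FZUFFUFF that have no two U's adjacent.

There are 8!/(5!·2!) = 168 arrangements of FZUFFUFF in total.
If the two U's are adjacent, glue them into one block, leaving 7 items to arrange: (7)!/(5!) = 42 ways.
Hence 168 − 42 = 126.

126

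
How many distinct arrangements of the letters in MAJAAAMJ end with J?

With the last slot taken by J, it remains to arrange the other 7 letters (MAAAAMJ).
Those 7 letters have A appearing 4 times and M appearing twice, giving (7)!/(4!·2!) = 105.

105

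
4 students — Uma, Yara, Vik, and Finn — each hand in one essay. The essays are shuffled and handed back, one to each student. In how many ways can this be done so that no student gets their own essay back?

Let Aᵢ be the assignments in which student i gets their own essay. We want the size of the complement of A₁∪…∪A_4.
By inclusion–exclusion this is Σ_{j=0}^{4} (−1)^j C(4,j)·(4−j)!.
Computing: 24 − 24 + 12 − 4 + 1 = 9.

9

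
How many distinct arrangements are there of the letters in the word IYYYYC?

30

Letter multiplicities in IYYYYC: C×1, I×1, Y×4.
Dividing 6! = 720 by 4! = 24 for the repeated letters gives 30.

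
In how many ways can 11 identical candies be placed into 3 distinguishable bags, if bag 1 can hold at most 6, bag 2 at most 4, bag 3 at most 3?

Ignoring the caps, the number of non-negative solutions to x_1+…+x_3 = 11 is C(13,2) = 78.
Subtract solutions that violate a single cap (substitute x_i' = x_i − (cap_i+1)): x_1 ≥ 7 gives C(6,2) = 15; x_2 ≥ 5 gives C(8,2) = 28; x_3 ≥ 4 gives C(9,2) = 36. Together 79.
Add back pairs where two caps are both exceeded: 0 + 1 + 6 = 7.
By inclusion–exclusion the count is 78 − 79 + 7 = 6.

6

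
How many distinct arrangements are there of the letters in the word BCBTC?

30

Letter multiplicities in BCBTC: B×2, C×2, T×1.
So there are 5! / (2!·2!) = 30 distinguishable arrangements.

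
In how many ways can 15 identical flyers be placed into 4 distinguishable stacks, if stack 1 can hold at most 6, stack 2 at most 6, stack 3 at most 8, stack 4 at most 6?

Ignoring the caps, the number of non-negative solutions to x_1+…+x_4 = 15 is C(18,3) = 816.
Subtract solutions that violate a single cap (substitute x_i' = x_i − (cap_i+1)): x_1 ≥ 7 gives C(11,3) = 165; x_2 ≥ 7 gives C(11,3) = 165; x_3 ≥ 9 gives C(9,3) = 84; x_4 ≥ 7 gives C(11,3) = 165. Together 579.
Add back pairs where two caps are both exceeded: 4 + 0 + 4 + 0 + 4 + 0 = 12.
By inclusion–exclusion the count is 816 − 579 + 12 = 249.

249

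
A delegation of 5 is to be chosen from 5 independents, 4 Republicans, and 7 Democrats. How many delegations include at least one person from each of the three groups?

3010

Total 5-person selections from all 16: C(16,5) = 4368.
Selections missing a whole group: no independents → C(11,5) = 462; no Republicans → C(12,5) = 792; no Democrats → C(9,5) = 126.
Add back selections omitting two groups (i.e. drawn from a single group): C(5,5) + C(4,5) + C(7,5) = 22.
By inclusion–exclusion: 4368 − 1380 + 22 = 3010.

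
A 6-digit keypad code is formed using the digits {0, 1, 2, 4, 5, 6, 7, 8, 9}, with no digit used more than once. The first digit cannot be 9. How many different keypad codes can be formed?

The first digit has 9−1 = 8 choices (anything except 9).
The remaining 5 digits are filled from the other 8 symbols without repetition: 8 × 7 × 6 × 5 × 4 = 6720.
Total: 8 × 6720 = 53760.

53760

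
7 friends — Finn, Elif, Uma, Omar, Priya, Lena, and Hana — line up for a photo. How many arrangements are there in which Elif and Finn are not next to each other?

3600

Of the 7! = 5040 arrangements, those with Elif and Finn adjacent number 2 × 6! = 1440 (treat the pair as a block with 2 internal orders).
Complementary counting: 5040 − 1440 = 3600.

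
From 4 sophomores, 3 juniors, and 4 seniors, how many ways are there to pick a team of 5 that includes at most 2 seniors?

371

Split by how many seniors are chosen (0 through 2).
Sum: C(4,0)·C(7,5) + C(4,1)·C(7,4) + C(4,2)·C(7,3) = 21 + 140 + 210 = 371.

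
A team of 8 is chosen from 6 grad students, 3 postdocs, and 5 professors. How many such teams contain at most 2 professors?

Split by how many professors are chosen (0 through 2).
Sum: C(5,0)·C(9,8) + C(5,1)·C(9,7) + C(5,2)·C(9,6) = 9 + 180 + 840 = 1029.

1029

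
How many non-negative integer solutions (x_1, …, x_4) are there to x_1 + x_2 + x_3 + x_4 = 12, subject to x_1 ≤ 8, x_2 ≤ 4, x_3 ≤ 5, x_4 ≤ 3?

100

By stars and bars, unrestricted non-negative solutions to x_1+…+x_4 = 12 number C(12+3,3) = 455.
Subtract solutions that violate a single cap (substitute x_i' = x_i − (cap_i+1)): x_1 ≥ 9 gives C(6,3) = 20; x_2 ≥ 5 gives C(10,3) = 120; x_3 ≥ 6 gives C(9,3) = 84; x_4 ≥ 4 gives C(11,3) = 165. Together 389.
Add back pairs where two caps are both exceeded: 0 + 0 + 0 + 4 + 20 + 10 = 34.
By inclusion–exclusion the count is 455 − 389 + 34 = 100.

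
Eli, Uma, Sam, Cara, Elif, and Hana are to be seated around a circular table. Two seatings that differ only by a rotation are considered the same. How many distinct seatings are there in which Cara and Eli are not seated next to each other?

72

All circular seatings of 6 people number (5)! = 120.
Those with Cara next to Eli: fuse the pair into one unit and seat 5 units around a circle — 2·(4)! = 48.
Subtracting, 120 − 48 = 72.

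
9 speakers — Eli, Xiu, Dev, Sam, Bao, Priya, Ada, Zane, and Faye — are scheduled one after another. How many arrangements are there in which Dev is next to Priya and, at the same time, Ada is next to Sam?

Treat {Dev,Priya} as one block (2 orders) and {Ada,Sam} as another (2 orders).
That leaves 7 units to arrange: 2 × 2 × 7! = 4 × 5040 = 20160.

20160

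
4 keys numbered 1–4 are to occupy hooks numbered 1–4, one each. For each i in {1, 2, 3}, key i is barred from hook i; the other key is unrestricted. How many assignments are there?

11

Let Aᵢ (for i ∈ {1, 2, 3}) be the placements that put key i in its forbidden hook. Any j of these fix j positions, leaving (4−j)! ways to fill the rest, and there are C(3,j) ways to pick which j.
By inclusion–exclusion, the number of valid placements is Σ_{j=0}^{3} (−1)^j C(3,j)·(4−j)!.
Computing: 24 − 18 + 6 − 1 = 11.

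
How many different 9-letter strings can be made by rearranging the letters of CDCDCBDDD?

504

CDCDCBDDD has 9 letters with C appearing 3 times and D appearing 5 times.
The number of distinct arrangements is 9!/(5!·3!) = 362880/720 = 504.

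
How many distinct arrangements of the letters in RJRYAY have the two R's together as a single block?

Treat the 2 copies of R as a single block. The multiset to arrange is then {RR, A, J, Y, Y}, 5 items in all.
That gives (5)!/(2!) = 60 arrangements.

60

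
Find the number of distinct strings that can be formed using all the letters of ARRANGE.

1260

ARRANGE has 7 letters with A appearing twice and R appearing twice.
Dividing 7! = 5040 by 2!·2! = 4 for the repeated letters gives 1260.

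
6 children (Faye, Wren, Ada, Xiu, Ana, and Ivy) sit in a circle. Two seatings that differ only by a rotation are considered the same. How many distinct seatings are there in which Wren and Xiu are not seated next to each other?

Without the restriction there are (5)! = 120 seatings.
Those with Wren next to Xiu: fuse the pair into one unit and seat 5 units around a circle — 2·(4)! = 48.
Subtracting, 120 − 48 = 72.

72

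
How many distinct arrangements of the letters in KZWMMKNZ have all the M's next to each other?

1260

Treat the 2 copies of M as a single block. The multiset to arrange is then {MM, K, K, N, W, Z, Z}, 7 items in all.
That gives (7)!/(2!·2!) = 1260 arrangements.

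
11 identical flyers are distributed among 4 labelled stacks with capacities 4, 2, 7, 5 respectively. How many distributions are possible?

71

Ignoring the caps, the number of non-negative solutions to x_1+…+x_4 = 11 is C(14,3) = 364.
Subtract solutions that violate a single cap (substitute x_i' = x_i − (cap_i+1)): x_1 ≥ 5 gives C(9,3) = 84; x_2 ≥ 3 gives C(11,3) = 165; x_3 ≥ 8 gives C(6,3) = 20; x_4 ≥ 6 gives C(8,3) = 56. Together 325.
Add back pairs where two caps are both exceeded: 20 + 0 + 1 + 1 + 10 + 0 = 32.
By inclusion–exclusion the count is 364 − 325 + 32 = 71.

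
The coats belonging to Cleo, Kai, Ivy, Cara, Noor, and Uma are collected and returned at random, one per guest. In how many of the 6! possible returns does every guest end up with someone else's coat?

265

Count assignments avoiding every fixed point. For any j of the 6 guests fixed to their own coat, the other 6−j can be arranged in (6−j)! ways.
By inclusion–exclusion this is Σ_{j=0}^{6} (−1)^j C(6,j)·(6−j)!.
Computing: 720 − 720 + 360 − 120 + 30 − 6 + 1 = 265.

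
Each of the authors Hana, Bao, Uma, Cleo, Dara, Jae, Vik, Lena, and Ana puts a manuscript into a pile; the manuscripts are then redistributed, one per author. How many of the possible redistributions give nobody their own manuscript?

Let Aᵢ be the assignments in which author i gets their own manuscript. We want the size of the complement of A₁∪…∪A_9.
By inclusion–exclusion this is Σ_{j=0}^{9} (−1)^j C(9,j)·(9−j)!.
Computing: 362880 − 362880 + 181440 − 60480 + 15120 − 3024 + 504 − 72 + 9 − 1 = 133496.

133496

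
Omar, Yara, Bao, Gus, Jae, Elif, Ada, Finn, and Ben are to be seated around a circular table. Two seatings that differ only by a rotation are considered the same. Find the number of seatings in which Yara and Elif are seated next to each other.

Glue Yara and Elif into a block (2 internal orders). Seating 8 units around a circle gives (7)! arrangements.
So 2 × (7)! = 2 × 5040 = 10080.

10080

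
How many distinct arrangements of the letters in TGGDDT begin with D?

With the first slot taken by D, it remains to arrange the other 5 letters (TGGDT).
Those 5 letters have G appearing twice and T appearing twice, giving (5)!/(2!·2!) = 30.

30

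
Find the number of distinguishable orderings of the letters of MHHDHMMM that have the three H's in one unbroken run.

Treat the 3 copies of H as a single block. The multiset to arrange is then {HHH, D, M, M, M, M}, 6 items in all.
That gives (6)!/(4!) = 30 arrangements.

30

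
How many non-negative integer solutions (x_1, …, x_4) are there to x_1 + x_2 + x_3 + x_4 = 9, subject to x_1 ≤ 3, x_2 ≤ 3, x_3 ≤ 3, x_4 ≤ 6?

54

By stars and bars, unrestricted non-negative solutions to x_1+…+x_4 = 9 number C(9+3,3) = 220.
Subtract solutions that violate a single cap (substitute x_i' = x_i − (cap_i+1)): x_1 ≥ 4 gives C(8,3) = 56; x_2 ≥ 4 gives C(8,3) = 56; x_3 ≥ 4 gives C(8,3) = 56; x_4 ≥ 7 gives C(5,3) = 10. Together 178.
Add back pairs where two caps are both exceeded: 4 + 4 + 0 + 4 + 0 + 0 = 12.
By inclusion–exclusion the count is 220 − 178 + 12 = 54.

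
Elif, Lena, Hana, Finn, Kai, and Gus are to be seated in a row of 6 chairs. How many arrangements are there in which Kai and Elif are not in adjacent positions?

480

Of the 6! = 720 arrangements, those with Kai and Elif adjacent number 2 × 5! = 240 (treat the pair as a block with 2 internal orders).
Complementary counting: 720 − 240 = 480.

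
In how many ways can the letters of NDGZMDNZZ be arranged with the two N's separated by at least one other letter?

There are 9!/(3!·2!·2!) = 15120 arrangements of NDGZMDNZZ in total.
If the two N's are adjacent, glue them into one block, leaving 8 items to arrange: (8)!/(3!·2!) = 3360 ways.
Hence 15120 − 3360 = 11760.

11760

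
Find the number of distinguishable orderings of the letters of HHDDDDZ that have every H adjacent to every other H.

30

Treat the 2 copies of H as a single block. The multiset to arrange is then {HH, D, D, D, D, Z}, 6 items in all.
That gives (6)!/(4!) = 30 arrangements.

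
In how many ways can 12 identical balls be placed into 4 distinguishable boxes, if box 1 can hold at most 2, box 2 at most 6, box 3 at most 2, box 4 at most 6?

27

Without the upper bounds there are C(15,3) = 455 ways to split 12 among 4 boxes.
Subtract solutions that violate a single cap (substitute x_i' = x_i − (cap_i+1)): x_1 ≥ 3 gives C(12,3) = 220; x_2 ≥ 7 gives C(8,3) = 56; x_3 ≥ 3 gives C(12,3) = 220; x_4 ≥ 7 gives C(8,3) = 56. Together 552.
Add back pairs where two caps are both exceeded: 10 + 84 + 10 + 10 + 0 + 10 = 124.
By inclusion–exclusion the count is 455 − 552 + 124 = 27.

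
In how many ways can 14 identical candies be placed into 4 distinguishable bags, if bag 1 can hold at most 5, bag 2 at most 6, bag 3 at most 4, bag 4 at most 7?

By stars and bars, unrestricted non-negative solutions to x_1+…+x_4 = 14 number C(14+3,3) = 680.
Subtract solutions that violate a single cap (substitute x_i' = x_i − (cap_i+1)): x_1 ≥ 6 gives C(11,3) = 165; x_2 ≥ 7 gives C(10,3) = 120; x_3 ≥ 5 gives C(12,3) = 220; x_4 ≥ 8 gives C(9,3) = 84. Together 589.
Add back pairs where two caps are both exceeded: 4 + 20 + 1 + 10 + 0 + 4 = 39.
By inclusion–exclusion the count is 680 − 589 + 39 = 130.

130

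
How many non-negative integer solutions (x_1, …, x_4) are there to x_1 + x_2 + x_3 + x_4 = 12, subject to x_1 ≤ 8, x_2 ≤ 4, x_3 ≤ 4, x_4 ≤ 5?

Ignoring the caps, the number of non-negative solutions to x_1+…+x_4 = 12 is C(15,3) = 455.
Subtract solutions that violate a single cap (substitute x_i' = x_i − (cap_i+1)): x_1 ≥ 9 gives C(6,3) = 20; x_2 ≥ 5 gives C(10,3) = 120; x_3 ≥ 5 gives C(10,3) = 120; x_4 ≥ 6 gives C(9,3) = 84. Together 344.
Add back pairs where two caps are both exceeded: 0 + 0 + 0 + 10 + 4 + 4 = 18.
By inclusion–exclusion the count is 455 − 344 + 18 = 129.

129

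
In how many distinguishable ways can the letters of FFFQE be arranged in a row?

20

FFFQE has 5 letters with F appearing 3 times.
The number of distinct arrangements is 5!/(3!) = 120/6 = 20.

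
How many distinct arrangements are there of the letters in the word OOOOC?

5

OOOOC has 5 letters with O appearing 4 times.
The number of distinct arrangements is 5!/(4!) = 120/24 = 5.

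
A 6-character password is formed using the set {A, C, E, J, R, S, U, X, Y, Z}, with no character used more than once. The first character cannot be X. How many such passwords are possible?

136080

The first character has 10−1 = 9 choices (anything except X).
The remaining 5 characters are filled from the other 9 symbols without repetition: 9 × 8 × 7 × 6 × 5 = 15120.
Total: 9 × 15120 = 136080.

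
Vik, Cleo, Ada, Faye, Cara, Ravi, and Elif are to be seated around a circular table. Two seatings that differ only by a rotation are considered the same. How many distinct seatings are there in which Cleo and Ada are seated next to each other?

240

Glue Cleo and Ada into a block (2 internal orders). Seating 6 units around a circle gives (5)! arrangements.
So 2 × (5)! = 2 × 120 = 240.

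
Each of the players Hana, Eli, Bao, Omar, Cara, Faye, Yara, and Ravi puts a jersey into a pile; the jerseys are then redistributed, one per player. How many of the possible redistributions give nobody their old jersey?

Count assignments avoiding every fixed point. For any j of the 8 players fixed to their old jersey, the other 8−j can be arranged in (8−j)! ways.
By inclusion–exclusion this is Σ_{j=0}^{8} (−1)^j C(8,j)·(8−j)!.
Computing: 40320 − 40320 + 20160 − 6720 + 1680 − 336 + 56 − 8 + 1 = 14833.

14833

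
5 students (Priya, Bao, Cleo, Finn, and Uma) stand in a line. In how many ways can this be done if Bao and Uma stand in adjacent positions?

Treat {Bao, Uma} as a single unit. There are 4 units to order, and the pair itself can be ordered 2 ways.
That gives 2 × 4! = 2 × 24 = 48.

48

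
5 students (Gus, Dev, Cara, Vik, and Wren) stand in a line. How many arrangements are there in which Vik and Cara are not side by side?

Of the 5! = 120 arrangements, those with Vik and Cara adjacent number 2 × 4! = 48 (treat the pair as a block with 2 internal orders).
So 120 − 48 = 72 arrangements keep them apart.

72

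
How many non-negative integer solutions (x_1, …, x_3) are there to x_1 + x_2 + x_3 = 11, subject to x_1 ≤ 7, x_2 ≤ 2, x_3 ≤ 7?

15

Without the upper bounds there are C(13,2) = 78 ways to split 11 among 3 variables.
Subtract solutions that violate a single cap (substitute x_i' = x_i − (cap_i+1)): x_1 ≥ 8 gives C(5,2) = 10; x_2 ≥ 3 gives C(10,2) = 45; x_3 ≥ 8 gives C(5,2) = 10. Together 65.
Add back pairs where two caps are both exceeded: 1 + 0 + 1 = 2.
By inclusion–exclusion the count is 78 − 65 + 2 = 15.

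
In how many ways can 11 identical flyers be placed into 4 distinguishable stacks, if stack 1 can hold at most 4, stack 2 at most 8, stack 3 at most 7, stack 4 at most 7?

230

Ignoring the caps, the number of non-negative solutions to x_1+…+x_4 = 11 is C(14,3) = 364.
Subtract solutions that violate a single cap (substitute x_i' = x_i − (cap_i+1)): x_1 ≥ 5 gives C(9,3) = 84; x_2 ≥ 9 gives C(5,3) = 10; x_3 ≥ 8 gives C(6,3) = 20; x_4 ≥ 8 gives C(6,3) = 20. Together 134.
No two caps can be exceeded simultaneously, so the pair terms are all 0.
By inclusion–exclusion the count is 364 − 134 + 0 = 230.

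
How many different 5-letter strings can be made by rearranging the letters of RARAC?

RARAC has 5 letters with A appearing twice and R appearing twice.
The number of distinct arrangements is 5!/(2!·2!) = 120/4 = 30.

30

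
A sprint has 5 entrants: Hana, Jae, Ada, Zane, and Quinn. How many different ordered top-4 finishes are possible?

120

This is an ordered selection of 4 from 5: P(5,4).
That gives 5 × 4 × 3 × 2 = 120.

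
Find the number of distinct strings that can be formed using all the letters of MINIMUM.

MINIMUM has 7 letters with I appearing twice and M appearing 3 times.
The number of distinct arrangements is 7!/(3!·2!) = 5040/12 = 420.

420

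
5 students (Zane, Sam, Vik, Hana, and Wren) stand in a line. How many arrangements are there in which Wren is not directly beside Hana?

There are 5! = 120 arrangements in all. If Wren and Hana are adjacent, merging them into one block gives 2·(4)! = 48 arrangements.
Complementary counting: 120 − 48 = 72.

72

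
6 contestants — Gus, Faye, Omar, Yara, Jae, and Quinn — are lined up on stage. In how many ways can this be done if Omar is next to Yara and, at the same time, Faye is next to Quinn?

96

Treat {Omar,Yara} as one block (2 orders) and {Faye,Quinn} as another (2 orders).
That leaves 4 units to arrange: 2 × 2 × 4! = 4 × 24 = 96.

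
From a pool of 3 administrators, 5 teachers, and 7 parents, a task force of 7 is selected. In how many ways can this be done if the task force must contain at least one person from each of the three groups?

With no constraint there are C(15,7) = 6435 possible selections.
Selections missing a whole group: no administrators → C(12,7) = 792; no teachers → C(10,7) = 120; no parents → C(8,7) = 8.
Add back selections omitting two groups (i.e. drawn from a single group): C(3,7) + C(5,7) + C(7,7) = 1.
By inclusion–exclusion: 6435 − 920 + 1 = 5516.

5516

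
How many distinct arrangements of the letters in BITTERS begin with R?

Fix R in the first position and arrange the remaining 6 letters.
Those 6 letters have T appearing twice, giving (6)!/(2!) = 360.

360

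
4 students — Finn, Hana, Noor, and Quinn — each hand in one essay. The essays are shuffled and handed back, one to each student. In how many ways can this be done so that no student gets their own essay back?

Let Aᵢ be the assignments in which student i gets their own essay. We want the size of the complement of A₁∪…∪A_4.
By inclusion–exclusion this is Σ_{j=0}^{4} (−1)^j C(4,j)·(4−j)!.
Computing: 24 − 24 + 12 − 4 + 1 = 9.

9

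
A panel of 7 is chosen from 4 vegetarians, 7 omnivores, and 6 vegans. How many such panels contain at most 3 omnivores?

14232

Split by how many omnivores are chosen (0 through 3).
Sum: C(7,0)·C(10,7) + C(7,1)·C(10,6) + C(7,2)·C(10,5) + C(7,3)·C(10,4) = 120 + 1470 + 5292 + 7350 = 14232.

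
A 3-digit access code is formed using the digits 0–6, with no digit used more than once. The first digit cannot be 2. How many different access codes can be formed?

The first digit has 7−1 = 6 choices (anything except 2).
The remaining 2 digits are filled from the other 6 symbols without repetition: 6 × 5 = 30.
Total: 6 × 30 = 180.

180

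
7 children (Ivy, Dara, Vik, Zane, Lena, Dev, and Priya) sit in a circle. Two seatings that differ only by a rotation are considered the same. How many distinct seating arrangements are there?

720

Seat Ivy anywhere (absorbing the rotational symmetry), then permute the other 6: (6)! = 720.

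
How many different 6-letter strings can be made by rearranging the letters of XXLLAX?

60

Letter multiplicities in XXLLAX: A×1, L×2, X×3.
The number of distinct arrangements is 6!/(3!·2!) = 720/12 = 60.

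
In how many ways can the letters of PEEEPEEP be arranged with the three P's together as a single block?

Treat the 3 copies of P as a single block. The multiset to arrange is then {PPP, E, E, E, E, E}, 6 items in all.
That gives (6)!/(5!) = 6 arrangements.

6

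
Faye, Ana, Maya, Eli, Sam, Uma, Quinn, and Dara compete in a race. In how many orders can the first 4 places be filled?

This is an ordered selection of 4 from 8: P(8,4).
That gives 8 × 7 × 6 × 5 = 1680.

1680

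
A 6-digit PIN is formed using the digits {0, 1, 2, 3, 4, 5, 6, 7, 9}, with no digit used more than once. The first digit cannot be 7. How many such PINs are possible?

53760

The first digit has 9−1 = 8 choices (anything except 7).
The remaining 5 digits are filled from the other 8 symbols without repetition: 8 × 7 × 6 × 5 × 4 = 6720.
Total: 8 × 6720 = 53760.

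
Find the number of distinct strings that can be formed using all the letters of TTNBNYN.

The 7 letters of TTNBNYN have repeats: N appearing 3 times and T appearing twice.
Dividing 7! = 5040 by 3!·2! = 12 for the repeated letters gives 420.

420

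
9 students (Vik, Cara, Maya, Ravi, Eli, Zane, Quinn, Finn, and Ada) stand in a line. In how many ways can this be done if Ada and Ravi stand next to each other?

80640

Glue Ada and Ravi into one block (2 internal orders), leaving 8 units to arrange in a row.
That gives 2 × 8! = 2 × 40320 = 80640.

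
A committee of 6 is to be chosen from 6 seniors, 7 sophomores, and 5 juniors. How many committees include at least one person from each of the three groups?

With no constraint there are C(18,6) = 18564 possible selections.
Selections missing a whole group: no seniors → C(12,6) = 924; no sophomores → C(11,6) = 462; no juniors → C(13,6) = 1716.
Add back selections omitting two groups (i.e. drawn from a single group): C(6,6) + C(7,6) + C(5,6) = 8.
By inclusion–exclusion: 18564 − 3102 + 8 = 15470.

15470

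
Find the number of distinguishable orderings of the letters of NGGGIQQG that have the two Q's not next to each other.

There are 8!/(4!·2!) = 840 arrangements of NGGGIQQG in total.
Arrangements with the Q's together: treat QQ as one letter, giving (7)!/(4!) = 210.
Subtracting, 840 − 210 = 630 arrangements keep the Q's apart.

630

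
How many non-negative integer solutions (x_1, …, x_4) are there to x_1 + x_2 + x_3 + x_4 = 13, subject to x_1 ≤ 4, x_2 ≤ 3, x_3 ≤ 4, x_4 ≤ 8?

Ignoring the caps, the number of non-negative solutions to x_1+…+x_4 = 13 is C(16,3) = 560.
Subtract solutions that violate a single cap (substitute x_i' = x_i − (cap_i+1)): x_1 ≥ 5 gives C(11,3) = 165; x_2 ≥ 4 gives C(12,3) = 220; x_3 ≥ 5 gives C(11,3) = 165; x_4 ≥ 9 gives C(7,3) = 35. Together 585.
Add back pairs where two caps are both exceeded: 35 + 20 + 0 + 35 + 1 + 0 = 91.
By inclusion–exclusion the count is 560 − 585 + 91 = 66.

66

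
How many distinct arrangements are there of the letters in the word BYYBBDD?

210

Letter multiplicities in BYYBBDD: B×3, D×2, Y×2.
The number of distinct arrangements is 7!/(3!·2!·2!) = 5040/24 = 210.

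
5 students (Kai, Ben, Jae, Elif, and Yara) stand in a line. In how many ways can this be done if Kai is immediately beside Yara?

Place the 3 others and the Kai-Yara pair as 4 objects in a line; the pair has 2 internal arrangements.
So the count is 2·(4)! = 48.

48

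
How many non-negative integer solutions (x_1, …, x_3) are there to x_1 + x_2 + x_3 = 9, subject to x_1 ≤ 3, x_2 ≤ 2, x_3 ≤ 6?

6

Without the upper bounds there are C(11,2) = 55 ways to split 9 among 3 variables.
Subtract solutions that violate a single cap (substitute x_i' = x_i − (cap_i+1)): x_1 ≥ 4 gives C(7,2) = 21; x_2 ≥ 3 gives C(8,2) = 28; x_3 ≥ 7 gives C(4,2) = 6. Together 55.
Add back pairs where two caps are both exceeded: 6 + 0 + 0 = 6.
By inclusion–exclusion the count is 55 − 55 + 6 = 6.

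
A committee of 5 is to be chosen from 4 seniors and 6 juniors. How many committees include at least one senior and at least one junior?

Unrestricted: C(10,5) = 252 ways to pick any 5 of the 10.
Selections missing a whole group: no seniors → C(6,5) = 6; no juniors → C(4,5) = 0.
Both groups omitted at once is impossible, so 252 − 6 = 246.

246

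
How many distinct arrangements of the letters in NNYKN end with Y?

4

Fix Y in the last position and arrange the remaining 4 letters.
Those 4 letters have N appearing 3 times, giving (4)!/(3!) = 4.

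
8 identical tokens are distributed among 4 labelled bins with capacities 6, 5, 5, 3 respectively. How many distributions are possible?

106

Without the upper bounds there are C(11,3) = 165 ways to split 8 among 4 bins.
Subtract solutions that violate a single cap (substitute x_i' = x_i − (cap_i+1)): x_1 ≥ 7 gives C(4,3) = 4; x_2 ≥ 6 gives C(5,3) = 10; x_3 ≥ 6 gives C(5,3) = 10; x_4 ≥ 4 gives C(7,3) = 35. Together 59.
No two caps can be exceeded simultaneously, so the pair terms are all 0.
By inclusion–exclusion the count is 165 − 59 + 0 = 106.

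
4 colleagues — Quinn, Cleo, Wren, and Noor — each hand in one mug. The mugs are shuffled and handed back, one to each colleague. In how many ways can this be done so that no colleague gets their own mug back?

This is the derangement count D_4: permutations of 4 items with no fixed point.
By inclusion–exclusion this is Σ_{j=0}^{4} (−1)^j C(4,j)·(4−j)!.
Computing: 24 − 24 + 12 − 4 + 1 = 9.

9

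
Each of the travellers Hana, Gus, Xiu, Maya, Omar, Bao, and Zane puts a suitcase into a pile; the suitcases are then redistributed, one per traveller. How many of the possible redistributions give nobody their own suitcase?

1854

This is the derangement count D_7: permutations of 7 items with no fixed point.
By inclusion–exclusion this is Σ_{j=0}^{7} (−1)^j C(7,j)·(7−j)!.
Computing: 5040 − 5040 + 2520 − 840 + 210 − 42 + 7 − 1 = 1854.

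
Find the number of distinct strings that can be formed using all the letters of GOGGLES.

The 7 letters of GOGGLES have repeats: G appearing 3 times.
Dividing 7! = 5040 by 3! = 6 for the repeated letters gives 840.

840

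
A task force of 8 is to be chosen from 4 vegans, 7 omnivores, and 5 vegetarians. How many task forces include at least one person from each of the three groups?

12201

Unrestricted: C(16,8) = 12870 ways to pick any 8 of the 16.
Subtract selections that omit an entire group: no vegans → C(12,8) = 495; no omnivores → C(9,8) = 9; no vegetarians → C(11,8) = 165.
Add back selections omitting two groups (i.e. drawn from a single group): C(4,8) + C(7,8) + C(5,8) = 0.
By inclusion–exclusion: 12870 − 669 + 0 = 12201.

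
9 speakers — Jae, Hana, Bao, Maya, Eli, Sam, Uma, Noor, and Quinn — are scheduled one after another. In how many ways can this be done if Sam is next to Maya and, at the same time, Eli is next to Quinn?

20160

Treat {Sam,Maya} as one block (2 orders) and {Eli,Quinn} as another (2 orders).
That leaves 7 units to arrange: 2 × 2 × 7! = 4 × 5040 = 20160.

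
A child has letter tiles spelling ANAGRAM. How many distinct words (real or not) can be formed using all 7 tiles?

ANAGRAM has 7 letters with A appearing 3 times.
The number of distinct arrangements is 7!/(3!) = 5040/6 = 840.

840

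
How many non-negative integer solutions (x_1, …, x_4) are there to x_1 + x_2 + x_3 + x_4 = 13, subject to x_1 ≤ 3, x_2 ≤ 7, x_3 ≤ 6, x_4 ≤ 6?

140

Without the upper bounds there are C(16,3) = 560 ways to split 13 among 4 variables.
Subtract solutions that violate a single cap (substitute x_i' = x_i − (cap_i+1)): x_1 ≥ 4 gives C(12,3) = 220; x_2 ≥ 8 gives C(8,3) = 56; x_3 ≥ 7 gives C(9,3) = 84; x_4 ≥ 7 gives C(9,3) = 84. Together 444.
Add back pairs where two caps are both exceeded: 4 + 10 + 10 + 0 + 0 + 0 = 24.
By inclusion–exclusion the count is 560 − 444 + 24 = 140.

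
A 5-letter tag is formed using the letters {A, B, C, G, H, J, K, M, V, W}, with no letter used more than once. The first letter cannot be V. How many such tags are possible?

27216

The first letter has 10−1 = 9 choices (anything except V).
The remaining 4 letters are filled from the other 9 symbols without repetition: 9 × 8 × 7 × 6 = 3024.
Total: 9 × 3024 = 27216.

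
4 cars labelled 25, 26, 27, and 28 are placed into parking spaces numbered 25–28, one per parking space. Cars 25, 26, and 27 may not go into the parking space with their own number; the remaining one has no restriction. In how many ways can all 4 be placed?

Let Aᵢ (for i ∈ {25, 26, 27}) be the placements that put car i in its forbidden parking space. Any j of these fix j positions, leaving (4−j)! ways to fill the rest, and there are C(3,j) ways to pick which j.
By inclusion–exclusion, the number of valid placements is Σ_{j=0}^{3} (−1)^j C(3,j)·(4−j)!.
Computing: 24 − 18 + 6 − 1 = 11.

11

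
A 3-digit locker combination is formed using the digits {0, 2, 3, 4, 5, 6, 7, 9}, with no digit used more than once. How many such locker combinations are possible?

Choose and order 3 of the 8 symbols: the first digit has 8 options, the next 7, then 6.
That product is 8 × 7 × 6 = 336.

336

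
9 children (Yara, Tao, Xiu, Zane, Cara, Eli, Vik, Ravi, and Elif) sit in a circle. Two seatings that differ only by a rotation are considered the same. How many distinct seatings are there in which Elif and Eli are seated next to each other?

Glue Elif and Eli into a block (2 internal orders). Seating 8 units around a circle gives (7)! arrangements.
So 2 × (7)! = 2 × 5040 = 10080.

10080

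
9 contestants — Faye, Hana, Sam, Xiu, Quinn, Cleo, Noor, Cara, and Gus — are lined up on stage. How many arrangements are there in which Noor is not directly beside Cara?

282240

Of the 9! = 362880 arrangements, those with Noor and Cara adjacent number 2 × 8! = 80640 (treat the pair as a block with 2 internal orders).
So 362880 − 80640 = 282240 arrangements keep them apart.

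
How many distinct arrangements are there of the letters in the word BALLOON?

1260

The 7 letters of BALLOON have repeats: L appearing twice and O appearing twice.
Dividing 7! = 5040 by 2!·2! = 4 for the repeated letters gives 1260.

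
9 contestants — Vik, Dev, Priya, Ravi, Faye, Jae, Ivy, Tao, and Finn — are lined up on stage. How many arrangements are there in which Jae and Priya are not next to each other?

Of the 9! = 362880 arrangements, those with Jae and Priya adjacent number 2 × 8! = 80640 (treat the pair as a block with 2 internal orders).
Complementary counting: 362880 − 80640 = 282240.

282240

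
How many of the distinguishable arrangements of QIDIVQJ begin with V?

180

Fix V in the first position and arrange the remaining 6 letters.
Those 6 letters have I appearing twice and Q appearing twice, giving (6)!/(2!·2!) = 180.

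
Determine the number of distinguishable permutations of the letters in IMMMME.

Letter multiplicities in IMMMME: E×1, I×1, M×4.
So there are 6! / (4!) = 30 distinguishable arrangements.

30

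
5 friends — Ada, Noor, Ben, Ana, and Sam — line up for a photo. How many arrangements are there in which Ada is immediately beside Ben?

Treat {Ada, Ben} as a single unit. There are 4 units to order, and the pair itself can be ordered 2 ways.
That gives 2 × 4! = 2 × 24 = 48.

48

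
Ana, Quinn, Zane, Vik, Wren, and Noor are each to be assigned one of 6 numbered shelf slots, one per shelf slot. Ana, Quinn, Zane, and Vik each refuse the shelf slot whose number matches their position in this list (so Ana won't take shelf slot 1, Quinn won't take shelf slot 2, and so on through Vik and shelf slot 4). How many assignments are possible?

362

Let Aᵢ (for 1 ≤ i ≤ 4) be the placements that put person i in their forbidden shelf slot. Any j of these fix j positions, leaving (6−j)! ways to fill the rest, and there are C(4,j) ways to pick which j.
By inclusion–exclusion, the number of valid placements is Σ_{j=0}^{4} (−1)^j C(4,j)·(6−j)!.
Computing: 720 − 480 + 144 − 24 + 2 = 362.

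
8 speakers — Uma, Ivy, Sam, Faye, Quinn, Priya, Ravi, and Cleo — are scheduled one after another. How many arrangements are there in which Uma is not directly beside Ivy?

30240

Of the 8! = 40320 arrangements, those with Uma and Ivy adjacent number 2 × 7! = 10080 (treat the pair as a block with 2 internal orders).
So 40320 − 10080 = 30240 arrangements keep them apart.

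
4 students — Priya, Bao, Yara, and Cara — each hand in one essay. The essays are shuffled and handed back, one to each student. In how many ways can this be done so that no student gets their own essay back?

Let Aᵢ be the assignments in which student i gets their own essay. We want the size of the complement of A₁∪…∪A_4.
By inclusion–exclusion this is Σ_{j=0}^{4} (−1)^j C(4,j)·(4−j)!.
Computing: 24 − 24 + 12 − 4 + 1 = 9.

9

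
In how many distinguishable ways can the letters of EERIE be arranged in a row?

Letter multiplicities in EERIE: E×3, I×1, R×1.
So there are 5! / (3!) = 20 distinguishable arrangements.

20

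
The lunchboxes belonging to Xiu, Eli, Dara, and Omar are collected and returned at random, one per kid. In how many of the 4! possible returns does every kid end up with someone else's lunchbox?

9

This is the derangement count D_4: permutations of 4 items with no fixed point.
By inclusion–exclusion this is Σ_{j=0}^{4} (−1)^j C(4,j)·(4−j)!.
Computing: 24 − 24 + 12 − 4 + 1 = 9.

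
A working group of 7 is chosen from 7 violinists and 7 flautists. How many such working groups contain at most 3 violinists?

Split by how many violinists are chosen (0 through 3).
Sum: C(7,0)·C(7,7) + C(7,1)·C(7,6) + C(7,2)·C(7,5) + C(7,3)·C(7,4) = 1 + 49 + 441 + 1225 = 1716.

1716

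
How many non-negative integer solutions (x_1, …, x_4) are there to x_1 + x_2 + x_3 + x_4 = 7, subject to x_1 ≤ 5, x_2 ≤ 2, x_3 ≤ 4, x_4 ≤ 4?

By stars and bars, unrestricted non-negative solutions to x_1+…+x_4 = 7 number C(7+3,3) = 120.
Subtract solutions that violate a single cap (substitute x_i' = x_i − (cap_i+1)): x_1 ≥ 6 gives C(4,3) = 4; x_2 ≥ 3 gives C(7,3) = 35; x_3 ≥ 5 gives C(5,3) = 10; x_4 ≥ 5 gives C(5,3) = 10. Together 59.
No two caps can be exceeded simultaneously, so the pair terms are all 0.
By inclusion–exclusion the count is 120 − 59 + 0 = 61.

61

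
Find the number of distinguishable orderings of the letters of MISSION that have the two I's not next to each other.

There are 7!/(2!·2!) = 1260 arrangements of MISSION in total.
If the two I's are adjacent, glue them into one block, leaving 6 items to arrange: (6)!/(2!) = 360 ways.
Hence 1260 − 360 = 900.

900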